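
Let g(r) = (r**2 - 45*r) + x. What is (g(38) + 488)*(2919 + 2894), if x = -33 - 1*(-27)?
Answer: 1255608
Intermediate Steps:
x = -6 (x = -33 + 27 = -6)
g(r) = -6 + r**2 - 45*r (g(r) = (r**2 - 45*r) - 6 = -6 + r**2 - 45*r)
(g(38) + 488)*(2919 + 2894) = ((-6 + 38**2 - 45*38) + 488)*(2919 + 2894) = ((-6 + 1444 - 1710) + 488)*5813 = (-272 + 488)*5813 = 216*5813 = 1255608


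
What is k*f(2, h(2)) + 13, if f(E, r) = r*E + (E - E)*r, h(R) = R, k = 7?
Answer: 41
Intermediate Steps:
f(E, r) = E*r (f(E, r) = E*r + 0*r = E*r + 0 = E*r)
k*f(2, h(2)) + 13 = 7*(2*2) + 13 = 7*4 + 13 = 28 + 13 = 41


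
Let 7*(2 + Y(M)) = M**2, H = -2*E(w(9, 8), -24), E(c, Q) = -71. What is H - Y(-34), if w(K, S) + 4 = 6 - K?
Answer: -148/7 ≈ -21.143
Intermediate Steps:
w(K, S) = 2 - K (w(K, S) = -4 + (6 - K) = 2 - K)
H = 142 (H = -2*(-71) = 142)
Y(M) = -2 + M**2/7
H - Y(-34) = 142 - (-2 + (1/7)*(-34)**2) = 142 - (-2 + (1/7)*1156) = 142 - (-2 + 1156/7) = 142 - 1*1142/7 = 142 - 1142/7 = -148/7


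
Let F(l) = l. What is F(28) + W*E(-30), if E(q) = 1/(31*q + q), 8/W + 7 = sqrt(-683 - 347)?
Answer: 3625447/129480 + I*sqrt(1030)/129480 ≈ 28.0 + 0.00024787*I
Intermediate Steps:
W = 8/(-7 + I*sqrt(1030)) (W = 8/(-7 + sqrt(-683 - 347)) = 8/(-7 + sqrt(-1030)) = 8/(-7 + I*sqrt(1030)) ≈ -0.0519 - 0.23795*I)
E(q) = 1/(32*q)
F(28) + W*E(-30) = 28 + (-56/1079 - 8*I*sqrt(1030)/1079)*((1/32)/(-30)) = 28 + (-56/1079 - 8*I*sqrt(1030)/1079)*((1/32)*(-1/30)) = 28 + (-56/1079 - 8*I*sqrt(1030)/1079)*(-1/960) = 28 + (7/129480 + I*sqrt(1030)/129480) = 3625447/129480 + I*sqrt(1030)/129480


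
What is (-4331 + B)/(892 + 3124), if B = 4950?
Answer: 619/4016 ≈ 0.15413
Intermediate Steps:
(-4331 + B)/(892 + 3124) = (-4331 + 4950)/(892 + 3124) = 619/4016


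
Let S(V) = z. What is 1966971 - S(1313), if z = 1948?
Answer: 1965023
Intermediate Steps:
S(V) = 1948
1966971 - S(1313) = 1966971 - 1*1948 = 1966971 - 1948 = 1965023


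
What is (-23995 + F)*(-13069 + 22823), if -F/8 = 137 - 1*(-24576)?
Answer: -2162452046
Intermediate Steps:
F = -197704 (F = -8*(137 - 1*(-24576)) = -8*(137 + 24576) = -8*24713 = -197704)
(-23995 + F)*(-13069 + 22823) = (-23995 - 197704)*(-13069 + 22823) = -221699*9754 = -2162452046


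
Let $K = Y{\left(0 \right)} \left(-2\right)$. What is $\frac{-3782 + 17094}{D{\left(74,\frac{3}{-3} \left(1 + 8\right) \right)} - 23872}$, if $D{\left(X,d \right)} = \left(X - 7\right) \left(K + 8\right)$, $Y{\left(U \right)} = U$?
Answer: $- \frac{1664}{2917} \approx -0.57045$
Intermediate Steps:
$K = 0$ ($K = 0 \left(-2\right) = 0$)
$D{\left(X,d \right)} = -56 + 8 X$ ($D{\left(X,d \right)} = \left(X - 7\right) \left(0 + 8\right) = \left(-7 + X\right) 8 = -56 + 8 X$)
$\frac{-3782 + 17094}{D{\left(74,\frac{3}{-3} \left(1 + 8\right) \right)} - 23872} = \frac{-3782 + 17094}{\left(-56 + 8 \cdot 74\right) - 23872} = \frac{13312}{\left(-56 + 592\right) - 23872} = \frac{13312}{536 - 23872} = \frac{13312}{-23336} = 13312 \left(- \frac{1}{23336}\right) = - \frac{1664}{2917}$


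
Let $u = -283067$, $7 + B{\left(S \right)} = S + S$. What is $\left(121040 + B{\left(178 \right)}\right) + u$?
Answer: $-161678$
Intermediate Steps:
$B{\left(S \right)} = -7 + 2 S$ ($B{\left(S \right)} = -7 + \left(S + S\right) = -7 + 2 S$)
$\left(121040 + B{\left(178 \right)}\right) + u = \left(121040 + \left(-7 + 2 \cdot 178\right)\right) - 283067 = \left(121040 + \left(-7 + 356\right)\right) - 283067 = \left(121040 + 349\right) - 283067 = 121389 - 283067 = -161678$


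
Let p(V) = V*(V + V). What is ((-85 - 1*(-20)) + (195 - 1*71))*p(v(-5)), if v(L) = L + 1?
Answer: 1888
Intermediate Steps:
v(L) = 1 + L
p(V) = 2*V² (p(V) = V*(2*V) = 2*V²)
((-85 - 1*(-20)) + (195 - 1*71))*p(v(-5)) = ((-85 - 1*(-20)) + (195 - 1*71))*(2*(1 - 5)²) = ((-85 + 20) + (195 - 71))*(2*(-4)²) = (-65 + 124)*(2*16) = 59*32 = 1888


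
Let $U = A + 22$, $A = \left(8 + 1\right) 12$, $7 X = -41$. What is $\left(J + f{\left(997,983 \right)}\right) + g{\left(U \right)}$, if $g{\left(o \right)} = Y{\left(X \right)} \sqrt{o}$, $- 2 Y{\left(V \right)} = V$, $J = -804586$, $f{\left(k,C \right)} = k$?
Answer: $-803589 + \frac{41 \sqrt{130}}{14} \approx -8.0356 \cdot 10^{5}$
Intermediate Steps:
$X = - \frac{41}{7}$ ($X = \frac{1}{7} \left(-41\right) = - \frac{41}{7} \approx -5.8571$)
$Y{\left(V \right)} = - \frac{V}{2}$
$A = 108$ ($A = 9 \cdot 12 = 108$)
$U = 130$ ($U = 108 + 22 = 130$)
$g{\left(o \right)} = \frac{41 \sqrt{o}}{14}$ ($g{\left(o \right)} = \left(- \frac{1}{2}\right) \left(- \frac{41}{7}\right) \sqrt{o} = \frac{41 \sqrt{o}}{14}$)
$\left(J + f{\left(997,983 \right)}\right) + g{\left(U \right)} = \left(-804586 + 997\right) + \frac{41 \sqrt{130}}{14} = -803589 + \frac{41 \sqrt{130}}{14}$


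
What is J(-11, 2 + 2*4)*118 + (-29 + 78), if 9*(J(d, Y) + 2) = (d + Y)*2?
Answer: -1919/9 ≈ -213.22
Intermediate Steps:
J(d, Y) = -2 + 2*Y/9 + 2*d/9 (J(d, Y) = -2 + ((d + Y)*2)/9 = -2 + ((Y + d)*2)/9 = -2 + (2*Y + 2*d)/9 = -2 + (2*Y/9 + 2*d/9) = -2 + 2*Y/9 + 2*d/9)
J(-11, 2 + 2*4)*118 + (-29 + 78) = (-2 + 2*(2 + 2*4)/9 + (2/9)*(-11))*118 + (-29 + 78) = (-2 + 2*(2 + 8)/9 - 22/9)*118 + 49 = (-2 + (2/9)*10 - 22/9)*118 + 49 = (-2 + 20/9 - 22/9)*118 + 49 = -20/9*118 + 49 = -2360/9 + 49 = -1919/9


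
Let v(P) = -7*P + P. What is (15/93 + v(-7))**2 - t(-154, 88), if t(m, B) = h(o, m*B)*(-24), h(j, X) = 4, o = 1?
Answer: 1800505/961 ≈ 1873.6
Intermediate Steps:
v(P) = -6*P
t(m, B) = -96 (t(m, B) = 4*(-24) = -96)
(15/93 + v(-7))**2 - t(-154, 88) = (15/93 - 6*(-7))**2 - 1*(-96) = (15*(1/93) + 42)**2 + 96 = (5/31 + 42)**2 + 96 = (1307/31)**2 + 96 = 1708249/961 + 96 = 1800505/961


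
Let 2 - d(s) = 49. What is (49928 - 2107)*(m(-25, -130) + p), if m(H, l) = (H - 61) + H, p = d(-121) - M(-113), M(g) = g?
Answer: -2151945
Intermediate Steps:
d(s) = -47 (d(s) = 2 - 1*49 = 2 - 49 = -47)
p = 66 (p = -47 - 1*(-113) = -47 + 113 = 66)
m(H, l) = -61 + 2*H (m(H, l) = (-61 + H) + H = -61 + 2*H)
(49928 - 2107)*(m(-25, -130) + p) = (49928 - 2107)*((-61 + 2*(-25)) + 66) = 47821*((-61 - 50) + 66) = 47821*(-111 + 66) = 47821*(-45) = -2151945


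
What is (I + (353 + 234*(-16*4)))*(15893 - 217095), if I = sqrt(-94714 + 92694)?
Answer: 2942176846 - 402404*I*sqrt(505) ≈ 2.9422e+9 - 9.0429e+6*I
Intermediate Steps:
I = 2*I*sqrt(505) (I = sqrt(-2020) = 2*I*sqrt(505) ≈ 44.944*I)
(I + (353 + 234*(-16*4)))*(15893 - 217095) = (2*I*sqrt(505) + (353 + 234*(-16*4)))*(15893 - 217095) = (2*I*sqrt(505) + (353 + 234*(-64)))*(-201202) = (2*I*sqrt(505) + (353 - 14976))*(-201202) = (2*I*sqrt(505) - 14623)*(-201202) = (-14623 + 2*I*sqrt(505))*(-201202) = 2942176846 - 402404*I*sqrt(505)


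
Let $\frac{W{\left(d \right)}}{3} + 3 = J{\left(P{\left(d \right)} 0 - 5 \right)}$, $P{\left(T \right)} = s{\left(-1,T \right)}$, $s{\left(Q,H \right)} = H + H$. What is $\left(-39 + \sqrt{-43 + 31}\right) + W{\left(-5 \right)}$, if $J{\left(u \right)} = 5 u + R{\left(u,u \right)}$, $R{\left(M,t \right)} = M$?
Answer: $-138 + 2 i \sqrt{3} \approx -138.0 + 3.4641 i$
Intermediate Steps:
$s{\left(Q,H \right)} = 2 H$
$P{\left(T \right)} = 2 T$
$J{\left(u \right)} = 6 u$ ($J{\left(u \right)} = 5 u + u = 6 u$)
$W{\left(d \right)} = -99$ ($W{\left(d \right)} = -9 + 3 \cdot 6 \left(2 d 0 - 5\right) = -9 + 3 \cdot 6 \left(0 - 5\right) = -9 + 3 \cdot 6 \left(-5\right) = -9 + 3 \left(-30\right) = -9 - 90 = -99$)
$\left(-39 + \sqrt{-43 + 31}\right) + W{\left(-5 \right)} = \left(-39 + \sqrt{-43 + 31}\right) - 99 = \left(-39 + \sqrt{-12}\right) - 99 = \left(-39 + 2 i \sqrt{3}\right) - 99 = -138 + 2 i \sqrt{3}$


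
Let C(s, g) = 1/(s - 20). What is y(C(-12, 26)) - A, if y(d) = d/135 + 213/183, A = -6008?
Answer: 1583534819/263520 ≈ 6009.2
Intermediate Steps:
C(s, g) = 1/(-20 + s)
y(d) = 71/61 + d/135 (y(d) = d*(1/135) + 213*(1/183) = d/135 + 71/61 = 71/61 + d/135)
y(C(-12, 26)) - A = (71/61 + 1/(135*(-20 - 12))) - 1*(-6008) = (71/61 + (1/135)/(-32)) + 6008 = (71/61 + (1/135)*(-1/32)) + 6008 = (71/61 - 1/4320) + 6008 = 306659/263520 + 6008 = 1583534819/263520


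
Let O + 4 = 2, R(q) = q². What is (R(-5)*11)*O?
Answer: -550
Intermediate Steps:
O = -2 (O = -4 + 2 = -2)
(R(-5)*11)*O = ((-5)²*11)*(-2) = (25*11)*(-2) = 275*(-2) = -550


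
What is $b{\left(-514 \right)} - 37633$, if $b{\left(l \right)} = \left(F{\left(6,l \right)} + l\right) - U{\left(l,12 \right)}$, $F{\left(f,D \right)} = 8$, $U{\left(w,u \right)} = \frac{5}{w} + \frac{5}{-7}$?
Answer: $- \frac{137221517}{3598} \approx -38138.0$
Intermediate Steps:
$U{\left(w,u \right)} = - \frac{5}{7} + \frac{5}{w}$ ($U{\left(w,u \right)} = \frac{5}{w} + 5 \left(- \frac{1}{7}\right) = \frac{5}{w} - \frac{5}{7} = - \frac{5}{7} + \frac{5}{w}$)
$b{\left(l \right)} = \frac{61}{7} + l - \frac{5}{l}$ ($b{\left(l \right)} = \left(8 + l\right) - \left(- \frac{5}{7} + \frac{5}{l}\right) = \left(8 + l\right) + \left(\frac{5}{7} - \frac{5}{l}\right) = \frac{61}{7} + l - \frac{5}{l}$)
$b{\left(-514 \right)} - 37633 = \left(\frac{61}{7} - 514 - \frac{5}{-514}\right) - 37633 = \left(\frac{61}{7} - 514 - - \frac{5}{514}\right) - 37633 = \left(\frac{61}{7} - 514 + \frac{5}{514}\right) - 37633 = - \frac{1817983}{3598} - 37633 = - \frac{137221517}{3598}$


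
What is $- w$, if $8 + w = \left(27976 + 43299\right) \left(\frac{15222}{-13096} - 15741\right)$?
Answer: $\frac{7347004173109}{6548} \approx 1.122 \cdot 10^{9}$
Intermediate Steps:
$w = - \frac{7347004173109}{6548}$ ($w = -8 + \left(27976 + 43299\right) \left(\frac{15222}{-13096} - 15741\right) = -8 + 71275 \left(15222 \left(- \frac{1}{13096}\right) - 15741\right) = -8 + 71275 \left(- \frac{7611}{6548} - 15741\right) = -8 + 71275 \left(- \frac{103079679}{6548}\right) = -8 - \frac{7347004120725}{6548} = - \frac{7347004173109}{6548} \approx -1.122 \cdot 10^{9}$)
$- w = \left(-1\right) \left(- \frac{7347004173109}{6548}\right) = \frac{7347004173109}{6548}$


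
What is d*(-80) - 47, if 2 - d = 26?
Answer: 1873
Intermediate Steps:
d = -24 (d = 2 - 1*26 = 2 - 26 = -24)
d*(-80) - 47 = -24*(-80) - 47 = 1920 - 47 = 1873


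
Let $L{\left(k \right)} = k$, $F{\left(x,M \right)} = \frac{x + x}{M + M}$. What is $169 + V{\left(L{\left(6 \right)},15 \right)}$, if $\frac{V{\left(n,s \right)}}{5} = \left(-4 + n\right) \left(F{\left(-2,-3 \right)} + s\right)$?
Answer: $\frac{977}{3} \approx 325.67$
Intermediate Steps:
$F{\left(x,M \right)} = \frac{x}{M}$ ($F{\left(x,M \right)} = \frac{2 x}{2 M} = 2 x \frac{1}{2 M} = \frac{x}{M}$)
$V{\left(n,s \right)} = 5 \left(-4 + n\right) \left(\frac{2}{3} + s\right)$ ($V{\left(n,s \right)} = 5 \left(-4 + n\right) \left(- \frac{2}{-3} + s\right) = 5 \left(-4 + n\right) \left(\left(-2\right) \left(- \frac{1}{3}\right) + s\right) = 5 \left(-4 + n\right) \left(\frac{2}{3} + s\right)$)
$169 + V{\left(L{\left(6 \right)},15 \right)} = 169 + \left(- \frac{40}{3} - 300 + \frac{10}{3} \cdot 6 + 5 \cdot 6 \cdot 15\right) = 169 + \left(- \frac{40}{3} - 300 + 20 + 450\right) = 169 + \frac{470}{3} = \frac{977}{3}$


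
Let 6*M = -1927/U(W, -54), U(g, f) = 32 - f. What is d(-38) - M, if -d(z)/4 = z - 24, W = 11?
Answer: 129895/516 ≈ 251.73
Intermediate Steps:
d(z) = 96 - 4*z (d(z) = -4*(z - 24) = -4*(-24 + z) = 96 - 4*z)
M = -1927/516 (M = (-1927/(32 - 1*(-54)))/6 = (-1927/(32 + 54))/6 = (-1927/86)/6 = (-1927*1/86)/6 = (⅙)*(-1927/86) = -1927/516 ≈ -3.7345)
d(-38) - M = (96 - 4*(-38)) - 1*(-1927/516) = (96 + 152) + 1927/516 = 248 + 1927/516 = 129895/516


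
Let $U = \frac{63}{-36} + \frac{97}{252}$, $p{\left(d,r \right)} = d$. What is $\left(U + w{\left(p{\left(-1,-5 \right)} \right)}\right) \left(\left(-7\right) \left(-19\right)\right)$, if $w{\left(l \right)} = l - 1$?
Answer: $- \frac{4028}{9} \approx -447.56$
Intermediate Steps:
$w{\left(l \right)} = -1 + l$
$U = - \frac{86}{63}$ ($U = 63 \left(- \frac{1}{36}\right) + 97 \cdot \frac{1}{252} = - \frac{7}{4} + \frac{97}{252} = - \frac{86}{63} \approx -1.3651$)
$\left(U + w{\left(p{\left(-1,-5 \right)} \right)}\right) \left(\left(-7\right) \left(-19\right)\right) = \left(- \frac{86}{63} - 2\right) \left(\left(-7\right) \left(-19\right)\right) = \left(- \frac{86}{63} - 2\right) 133 = \left(- \frac{212}{63}\right) 133 = - \frac{4028}{9}$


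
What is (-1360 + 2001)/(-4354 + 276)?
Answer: -641/4078 ≈ -0.15718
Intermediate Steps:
(-1360 + 2001)/(-4354 + 276) = 641/(-4078) = 641*(-1/4078) = -641/4078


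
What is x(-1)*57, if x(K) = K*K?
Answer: 57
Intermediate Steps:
x(K) = K²
x(-1)*57 = (-1)²*57 = 1*57 = 57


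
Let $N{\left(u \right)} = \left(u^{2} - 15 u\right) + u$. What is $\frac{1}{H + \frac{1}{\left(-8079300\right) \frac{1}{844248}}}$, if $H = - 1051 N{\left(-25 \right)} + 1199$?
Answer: $- \frac{673275}{689114538004} \approx -9.7701 \cdot 10^{-7}$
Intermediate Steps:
$N{\left(u \right)} = u^{2} - 14 u$
$H = -1023526$ ($H = - 1051 \left(- 25 \left(-14 - 25\right)\right) + 1199 = - 1051 \left(\left(-25\right) \left(-39\right)\right) + 1199 = \left(-1051\right) 975 + 1199 = -1024725 + 1199 = -1023526$)
$\frac{1}{H + \frac{1}{\left(-8079300\right) \frac{1}{844248}}} = \frac{1}{-1023526 + \frac{1}{\left(-8079300\right) \frac{1}{844248}}} = \frac{1}{-1023526 + \frac{1}{- \frac{673275}{70354}}} = \frac{1}{-1023526 - \frac{70354}{673275}} = \frac{1}{- \frac{689114538004}{673275}} = - \frac{673275}{689114538004}$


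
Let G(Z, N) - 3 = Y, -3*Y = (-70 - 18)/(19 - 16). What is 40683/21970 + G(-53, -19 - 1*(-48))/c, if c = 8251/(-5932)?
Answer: -11966415703/1631470230 ≈ -7.3347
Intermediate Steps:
Y = 88/9 (Y = -(-70 - 18)/(3*(19 - 16)) = -(-88)/(3*3) = -1/3*(-88/3) = 88/9 ≈ 9.7778)
G(Z, N) = 115/9 (G(Z, N) = 3 + 88/9 = 115/9)
c = -8251/5932 (c = 8251*(-1/5932) = -8251/5932 ≈ -1.3909)
40683/21970 + G(-53, -19 - 1*(-48))/c = 40683/21970 + 115/(9*(-8251/5932)) = 40683*(1/21970) + (115/9)*(-5932/8251) = 40683/21970 - 682180/74259 = -11966415703/1631470230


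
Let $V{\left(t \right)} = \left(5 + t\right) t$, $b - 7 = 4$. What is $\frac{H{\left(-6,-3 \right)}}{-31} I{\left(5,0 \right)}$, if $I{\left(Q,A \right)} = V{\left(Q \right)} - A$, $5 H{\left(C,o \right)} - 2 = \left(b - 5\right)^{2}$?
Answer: $- \frac{380}{31} \approx -12.258$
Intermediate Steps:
$b = 11$ ($b = 7 + 4 = 11$)
$H{\left(C,o \right)} = \frac{38}{5}$ ($H{\left(C,o \right)} = \frac{2}{5} + \frac{\left(11 - 5\right)^{2}}{5} = \frac{2}{5} + \frac{6^{2}}{5} = \frac{2}{5} + \frac{1}{5} \cdot 36 = \frac{2}{5} + \frac{36}{5} = \frac{38}{5}$)
$V{\left(t \right)} = t \left(5 + t\right)$
$I{\left(Q,A \right)} = - A + Q \left(5 + Q\right)$ ($I{\left(Q,A \right)} = Q \left(5 + Q\right) - A = - A + Q \left(5 + Q\right)$)
$\frac{H{\left(-6,-3 \right)}}{-31} I{\left(5,0 \right)} = \frac{38}{5 \left(-31\right)} \left(\left(-1\right) 0 + 5 \left(5 + 5\right)\right) = \frac{38}{5} \left(- \frac{1}{31}\right) \left(0 + 5 \cdot 10\right) = - \frac{38 \left(0 + 50\right)}{155} = \left(- \frac{38}{155}\right) 50 = - \frac{380}{31}$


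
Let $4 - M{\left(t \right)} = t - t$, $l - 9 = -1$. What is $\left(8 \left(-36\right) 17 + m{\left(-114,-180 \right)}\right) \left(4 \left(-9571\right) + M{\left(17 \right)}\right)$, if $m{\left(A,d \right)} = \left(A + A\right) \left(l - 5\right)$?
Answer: $213602400$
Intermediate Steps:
$l = 8$ ($l = 9 - 1 = 8$)
$m{\left(A,d \right)} = 6 A$ ($m{\left(A,d \right)} = \left(A + A\right) \left(8 - 5\right) = 2 A 3 = 6 A$)
$M{\left(t \right)} = 4$ ($M{\left(t \right)} = 4 - \left(t - t\right) = 4 - 0 = 4 + 0 = 4$)
$\left(8 \left(-36\right) 17 + m{\left(-114,-180 \right)}\right) \left(4 \left(-9571\right) + M{\left(17 \right)}\right) = \left(8 \left(-36\right) 17 + 6 \left(-114\right)\right) \left(4 \left(-9571\right) + 4\right) = \left(\left(-288\right) 17 - 684\right) \left(-38284 + 4\right) = \left(-4896 - 684\right) \left(-38280\right) = \left(-5580\right) \left(-38280\right) = 213602400$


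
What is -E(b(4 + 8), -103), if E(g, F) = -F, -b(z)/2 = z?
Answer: -103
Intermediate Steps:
b(z) = -2*z
-E(b(4 + 8), -103) = -(-1)*(-103) = -1*103 = -103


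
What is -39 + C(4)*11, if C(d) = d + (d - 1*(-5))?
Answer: 104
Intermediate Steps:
C(d) = 5 + 2*d (C(d) = d + (d + 5) = d + (5 + d) = 5 + 2*d)
-39 + C(4)*11 = -39 + (5 + 2*4)*11 = -39 + (5 + 8)*11 = -39 + 13*11 = -39 + 143 = 104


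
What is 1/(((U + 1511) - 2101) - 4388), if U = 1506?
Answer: -1/3472 ≈ -0.00028802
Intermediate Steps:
1/(((U + 1511) - 2101) - 4388) = 1/(((1506 + 1511) - 2101) - 4388) = 1/((3017 - 2101) - 4388) = 1/(916 - 4388) = 1/(-3472) = -1/3472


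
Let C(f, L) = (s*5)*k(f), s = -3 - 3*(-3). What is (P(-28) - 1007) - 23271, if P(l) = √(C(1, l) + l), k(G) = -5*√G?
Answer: -24278 + I*√178 ≈ -24278.0 + 13.342*I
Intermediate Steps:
s = 6 (s = -3 + 9 = 6)
C(f, L) = -150*√f (C(f, L) = (6*5)*(-5*√f) = 30*(-5*√f) = -150*√f)
P(l) = √(-150 + l) (P(l) = √(-150*√1 + l) = √(-150*1 + l) = √(-150 + l))
(P(-28) - 1007) - 23271 = (√(-150 - 28) - 1007) - 23271 = (√(-178) - 1007) - 23271 = (I*√178 - 1007) - 23271 = (-1007 + I*√178) - 23271 = -24278 + I*√178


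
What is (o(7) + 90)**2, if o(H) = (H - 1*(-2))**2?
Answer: 29241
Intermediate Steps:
o(H) = (2 + H)**2 (o(H) = (H + 2)**2 = (2 + H)**2)
(o(7) + 90)**2 = ((2 + 7)**2 + 90)**2 = (9**2 + 90)**2 = (81 + 90)**2 = 171**2 = 29241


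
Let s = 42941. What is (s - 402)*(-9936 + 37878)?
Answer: 1188624738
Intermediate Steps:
(s - 402)*(-9936 + 37878) = (42941 - 402)*(-9936 + 37878) = 42539*27942 = 1188624738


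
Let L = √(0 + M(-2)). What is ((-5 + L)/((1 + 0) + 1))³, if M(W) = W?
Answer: -95/8 + 73*I*√2/8 ≈ -11.875 + 12.905*I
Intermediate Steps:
L = I*√2 (L = √(0 - 2) = √(-2) = I*√2 ≈ 1.4142*I)
((-5 + L)/((1 + 0) + 1))³ = ((-5 + I*√2)/((1 + 0) + 1))³ = ((-5 + I*√2)/(1 + 1))³ = ((-5 + I*√2)/2)³ = ((-5 + I*√2)*(½))³ = (-5/2 + I*√2/2)³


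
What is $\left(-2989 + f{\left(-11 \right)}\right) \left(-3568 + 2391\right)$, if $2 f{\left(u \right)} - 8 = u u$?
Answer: $\frac{6884273}{2} \approx 3.4421 \cdot 10^{6}$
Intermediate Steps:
$f{\left(u \right)} = 4 + \frac{u^{2}}{2}$ ($f{\left(u \right)} = 4 + \frac{u u}{2} = 4 + \frac{u^{2}}{2}$)
$\left(-2989 + f{\left(-11 \right)}\right) \left(-3568 + 2391\right) = \left(-2989 + \left(4 + \frac{\left(-11\right)^{2}}{2}\right)\right) \left(-3568 + 2391\right) = \left(-2989 + \left(4 + \frac{1}{2} \cdot 121\right)\right) \left(-1177\right) = \left(-2989 + \left(4 + \frac{121}{2}\right)\right) \left(-1177\right) = \left(-2989 + \frac{129}{2}\right) \left(-1177\right) = \left(- \frac{5849}{2}\right) \left(-1177\right) = \frac{6884273}{2}$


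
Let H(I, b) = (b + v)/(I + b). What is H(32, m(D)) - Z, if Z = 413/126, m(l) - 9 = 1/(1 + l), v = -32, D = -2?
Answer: -349/90 ≈ -3.8778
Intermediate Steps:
m(l) = 9 + 1/(1 + l)
Z = 59/18 (Z = 413*(1/126) = 59/18 ≈ 3.2778)
H(I, b) = (-32 + b)/(I + b) (H(I, b) = (b - 32)/(I + b) = (-32 + b)/(I + b))
H(32, m(D)) - Z = (-32 + (10 + 9*(-2))/(1 - 2))/(32 + (10 + 9*(-2))/(1 - 2)) - 1*59/18 = (-32 + (10 - 18)/(-1))/(32 + (10 - 18)/(-1)) - 59/18 = (-32 - 1*(-8))/(32 - 1*(-8)) - 59/18 = (-32 + 8)/(32 + 8) - 59/18 = -24/40 - 59/18 = (1/40)*(-24) - 59/18 = -3/5 - 59/18 = -349/90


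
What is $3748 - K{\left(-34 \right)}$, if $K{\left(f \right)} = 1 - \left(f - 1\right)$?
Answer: $3712$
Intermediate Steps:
$K{\left(f \right)} = 2 - f$ ($K{\left(f \right)} = 1 - \left(f - 1\right) = 1 - \left(-1 + f\right) = 2 - f$)
$3748 - K{\left(-34 \right)} = 3748 - \left(2 - -34\right) = 3748 - \left(2 + 34\right) = 3748 - 36 = 3712$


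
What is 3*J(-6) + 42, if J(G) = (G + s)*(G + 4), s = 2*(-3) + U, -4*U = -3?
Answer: 219/2 ≈ 109.50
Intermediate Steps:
U = ¾ (U = -¼*(-3) = ¾ ≈ 0.75000)
s = -21/4 (s = 2*(-3) + ¾ = -6 + ¾ = -21/4 ≈ -5.2500)
J(G) = (4 + G)*(-21/4 + G) (J(G) = (G - 21/4)*(G + 4) = (-21/4 + G)*(4 + G) = (4 + G)*(-21/4 + G))
3*J(-6) + 42 = 3*(-21 + (-6)² - 5/4*(-6)) + 42 = 3*(-21 + 36 + 15/2) + 42 = 3*(45/2) + 42 = 135/2 + 42 = 219/2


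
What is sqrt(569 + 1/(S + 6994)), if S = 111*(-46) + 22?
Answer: sqrt(2075770810)/1910 ≈ 23.854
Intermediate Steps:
S = -5084 (S = -5106 + 22 = -5084)
sqrt(569 + 1/(S + 6994)) = sqrt(569 + 1/(-5084 + 6994)) = sqrt(569 + 1/1910) = sqrt(1086791/1910) = sqrt(2075770810)/1910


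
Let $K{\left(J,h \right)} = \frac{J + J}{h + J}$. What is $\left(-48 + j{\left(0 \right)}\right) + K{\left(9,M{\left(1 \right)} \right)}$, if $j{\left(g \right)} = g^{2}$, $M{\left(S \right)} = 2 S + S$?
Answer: $- \frac{93}{2} \approx -46.5$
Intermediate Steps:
$M{\left(S \right)} = 3 S$
$K{\left(J,h \right)} = \frac{2 J}{J + h}$
$\left(-48 + j{\left(0 \right)}\right) + K{\left(9,M{\left(1 \right)} \right)} = \left(-48 + 0^{2}\right) + 2 \cdot 9 \frac{1}{9 + 3 \cdot 1} = \left(-48 + 0\right) + 2 \cdot 9 \frac{1}{9 + 3} = -48 + 2 \cdot 9 \cdot \frac{1}{12} = -48 + \frac{3}{2} = - \frac{93}{2}$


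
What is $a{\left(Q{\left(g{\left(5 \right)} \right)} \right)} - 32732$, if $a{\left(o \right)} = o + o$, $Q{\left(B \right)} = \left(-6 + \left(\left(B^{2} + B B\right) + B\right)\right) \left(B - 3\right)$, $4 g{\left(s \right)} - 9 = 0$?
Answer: $- \frac{523865}{16} \approx -32742.0$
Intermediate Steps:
$g{\left(s \right)} = \frac{9}{4}$ ($g{\left(s \right)} = \frac{9}{4} + \frac{1}{4} \cdot 0 = \frac{9}{4} + 0 = \frac{9}{4}$)
$Q{\left(B \right)} = \left(-3 + B\right) \left(-6 + B + 2 B^{2}\right)$ ($Q{\left(B \right)} = \left(-6 + \left(\left(B^{2} + B^{2}\right) + B\right)\right) \left(-3 + B\right) = \left(-6 + \left(2 B^{2} + B\right)\right) \left(-3 + B\right) = \left(-6 + \left(B + 2 B^{2}\right)\right) \left(-3 + B\right) = \left(-6 + B + 2 B^{2}\right) \left(-3 + B\right) = \left(-3 + B\right) \left(-6 + B + 2 B^{2}\right)$)
$a{\left(o \right)} = 2 o$
$a{\left(Q{\left(g{\left(5 \right)} \right)} \right)} - 32732 = 2 \left(18 - \frac{81}{4} - 5 \left(\frac{9}{4}\right)^{2} + 2 \left(\frac{9}{4}\right)^{3}\right) - 32732 = 2 \left(18 - \frac{81}{4} - \frac{405}{16} + 2 \cdot \frac{729}{64}\right) - 32732 = 2 \left(18 - \frac{81}{4} - \frac{405}{16} + \frac{729}{32}\right) - 32732 = 2 \left(- \frac{153}{32}\right) - 32732 = - \frac{153}{16} - 32732 = - \frac{523865}{16}$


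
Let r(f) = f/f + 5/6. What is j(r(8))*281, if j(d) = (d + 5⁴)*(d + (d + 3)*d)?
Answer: 406883785/216 ≈ 1.8837e+6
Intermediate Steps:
r(f) = 11/6 (r(f) = 1 + 5*(⅙) = 1 + ⅚ = 11/6)
j(d) = (625 + d)*(d + d*(3 + d)) (j(d) = (d + 625)*(d + (3 + d)*d) = (625 + d)*(d + d*(3 + d)))
j(r(8))*281 = (11*(2500 + (11/6)² + 629*(11/6))/6)*281 = (11*(2500 + 121/36 + 6919/6)/6)*281 = ((11/6)*(131635/36))*281 = (1447985/216)*281 = 406883785/216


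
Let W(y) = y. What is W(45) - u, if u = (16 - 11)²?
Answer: 20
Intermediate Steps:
u = 25 (u = 5² = 25)
W(45) - u = 45 - 1*25 = 45 - 25 = 20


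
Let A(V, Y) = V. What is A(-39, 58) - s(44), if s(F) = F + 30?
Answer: -113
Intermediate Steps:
s(F) = 30 + F
A(-39, 58) - s(44) = -39 - (30 + 44) = -39 - 1*74 = -39 - 74 = -113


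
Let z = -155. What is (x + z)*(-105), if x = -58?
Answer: 22365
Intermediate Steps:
(x + z)*(-105) = (-58 - 155)*(-105) = -213*(-105) = 22365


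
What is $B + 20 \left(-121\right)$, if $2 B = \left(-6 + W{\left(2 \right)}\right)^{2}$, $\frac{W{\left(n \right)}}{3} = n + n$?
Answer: $-2402$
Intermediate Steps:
$W{\left(n \right)} = 6 n$ ($W{\left(n \right)} = 3 \left(n + n\right) = 3 \cdot 2 n = 6 n$)
$B = 18$ ($B = \frac{\left(-6 + 6 \cdot 2\right)^{2}}{2} = \frac{\left(-6 + 12\right)^{2}}{2} = \frac{6^{2}}{2} = \frac{1}{2} \cdot 36 = 18$)
$B + 20 \left(-121\right) = 18 + 20 \left(-121\right) = 18 - 2420 = -2402$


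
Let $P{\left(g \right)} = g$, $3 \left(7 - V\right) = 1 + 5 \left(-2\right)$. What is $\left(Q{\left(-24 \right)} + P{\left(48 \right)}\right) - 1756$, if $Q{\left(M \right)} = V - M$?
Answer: $-1674$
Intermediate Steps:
$V = 10$ ($V = 7 - \frac{1 + 5 \left(-2\right)}{3} = 7 - \frac{1 - 10}{3} = 7 - -3 = 7 + 3 = 10$)
$Q{\left(M \right)} = 10 - M$
$\left(Q{\left(-24 \right)} + P{\left(48 \right)}\right) - 1756 = \left(\left(10 - -24\right) + 48\right) - 1756 = \left(\left(10 + 24\right) + 48\right) - 1756 = \left(34 + 48\right) - 1756 = 82 - 1756 = -1674$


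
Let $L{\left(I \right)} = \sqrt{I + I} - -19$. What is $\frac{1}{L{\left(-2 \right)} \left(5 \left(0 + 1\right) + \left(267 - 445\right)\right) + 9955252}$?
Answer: $\frac{9951965}{99041607480941} + \frac{346 i}{99041607480941} \approx 1.0048 \cdot 10^{-7} + 3.4935 \cdot 10^{-12} i$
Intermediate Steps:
$L{\left(I \right)} = 19 + \sqrt{2} \sqrt{I}$ ($L{\left(I \right)} = \sqrt{2 I} + 19 = \sqrt{2} \sqrt{I} + 19 = 19 + \sqrt{2} \sqrt{I}$)
$\frac{1}{L{\left(-2 \right)} \left(5 \left(0 + 1\right) + \left(267 - 445\right)\right) + 9955252} = \frac{1}{\left(19 + \sqrt{2} \sqrt{-2}\right) \left(5 \left(0 + 1\right) + \left(267 - 445\right)\right) + 9955252} = \frac{1}{\left(19 + \sqrt{2} i \sqrt{2}\right) \left(5 \cdot 1 - 178\right) + 9955252} = \frac{1}{\left(19 + 2 i\right) \left(5 - 178\right) + 9955252} = \frac{1}{\left(19 + 2 i\right) \left(-173\right) + 9955252} = \frac{1}{\left(-3287 - 346 i\right) + 9955252} = \frac{1}{9951965 - 346 i} = \frac{9951965 + 346 i}{99041607480941}$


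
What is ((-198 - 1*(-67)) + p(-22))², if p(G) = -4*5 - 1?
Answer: 23104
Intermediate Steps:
p(G) = -21 (p(G) = -20 - 1 = -21)
((-198 - 1*(-67)) + p(-22))² = ((-198 - 1*(-67)) - 21)² = ((-198 + 67) - 21)² = (-131 - 21)² = (-152)² = 23104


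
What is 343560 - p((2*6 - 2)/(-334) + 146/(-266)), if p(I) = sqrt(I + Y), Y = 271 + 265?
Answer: 343560 - 12*sqrt(1834295435)/22211 ≈ 3.4354e+5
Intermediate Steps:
Y = 536
p(I) = sqrt(536 + I) (p(I) = sqrt(I + 536) = sqrt(536 + I))
343560 - p((2*6 - 2)/(-334) + 146/(-266)) = 343560 - sqrt(536 + ((2*6 - 2)/(-334) + 146/(-266))) = 343560 - sqrt(536 + ((12 - 2)*(-1/334) + 146*(-1/266))) = 343560 - sqrt(536 + (10*(-1/334) - 73/133)) = 343560 - sqrt(536 + (-5/167 - 73/133)) = 343560 - sqrt(536 - 12856/22211) = 343560 - sqrt(11892240/22211) = 343560 - 12*sqrt(1834295435)/22211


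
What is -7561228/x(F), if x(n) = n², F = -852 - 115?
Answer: -7561228/935089 ≈ -8.0861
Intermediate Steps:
F = -967
-7561228/x(F) = -7561228/((-967)²) = -7561228/935089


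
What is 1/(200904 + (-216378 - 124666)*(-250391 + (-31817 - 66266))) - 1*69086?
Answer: -8210537259867359/118845167760 ≈ -69086.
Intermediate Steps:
1/(200904 + (-216378 - 124666)*(-250391 + (-31817 - 66266))) - 1*69086 = 1/(200904 - 341044*(-250391 - 98083)) - 69086 = 1/(200904 - 341044*(-348474)) - 69086 = 1/(200904 + 118844966856) - 69086 = 1/118845167760 - 69086 = -8210537259867359/118845167760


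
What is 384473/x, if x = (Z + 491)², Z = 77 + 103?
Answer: 384473/450241 ≈ 0.85393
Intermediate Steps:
Z = 180
x = 450241 (x = (180 + 491)² = 671² = 450241)
384473/x = 384473/450241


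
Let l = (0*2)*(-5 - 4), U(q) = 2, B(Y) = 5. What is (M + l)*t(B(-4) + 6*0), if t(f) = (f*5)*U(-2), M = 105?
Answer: 5250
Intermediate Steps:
t(f) = 10*f (t(f) = (f*5)*2 = (5*f)*2 = 10*f)
l = 0 (l = 0*(-9) = 0)
(M + l)*t(B(-4) + 6*0) = (105 + 0)*(10*(5 + 6*0)) = 105*(10*(5 + 0)) = 105*(10*5) = 105*50 = 5250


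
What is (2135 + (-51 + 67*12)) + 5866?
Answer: 8754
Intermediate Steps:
(2135 + (-51 + 67*12)) + 5866 = (2135 + (-51 + 804)) + 5866 = (2135 + 753) + 5866 = 2888 + 5866 = 8754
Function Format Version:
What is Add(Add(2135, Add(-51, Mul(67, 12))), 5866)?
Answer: 8754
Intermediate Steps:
Add(Add(2135, Add(-51, Mul(67, 12))), 5866) = Add(Add(2135, Add(-51, 804)), 5866) = Add(Add(2135, 753), 5866) = Add(2888, 5866) = 8754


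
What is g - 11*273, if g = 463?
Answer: -2540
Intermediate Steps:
g - 11*273 = 463 - 11*273 = 463 - 3003 = -2540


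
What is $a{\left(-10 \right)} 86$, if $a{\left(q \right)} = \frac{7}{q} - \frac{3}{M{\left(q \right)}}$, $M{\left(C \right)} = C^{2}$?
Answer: $- \frac{3139}{50} \approx -62.78$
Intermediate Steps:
$a{\left(q \right)} = - \frac{3}{q^{2}} + \frac{7}{q}$ ($a{\left(q \right)} = \frac{7}{q} - \frac{3}{q^{2}} = - \frac{3}{q^{2}} + \frac{7}{q}$)
$a{\left(-10 \right)} 86 = \frac{-3 + 7 \left(-10\right)}{100} \cdot 86 = \frac{-3 - 70}{100} \cdot 86 = \frac{1}{100} \left(-73\right) 86 = \left(- \frac{73}{100}\right) 86 = - \frac{3139}{50}$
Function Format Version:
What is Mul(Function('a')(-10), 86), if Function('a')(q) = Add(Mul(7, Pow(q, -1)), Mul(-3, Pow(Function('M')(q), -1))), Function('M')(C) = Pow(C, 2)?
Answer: Rational(-3139, 50) ≈ -62.780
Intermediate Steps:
Function('a')(q) = Add(Mul(-3, Pow(q, -2)), Mul(7, Pow(q, -1))) (Function('a')(q) = Add(Mul(7, Pow(q, -1)), Mul(-3, Pow(Pow(q, 2), -1))) = Add(Mul(7, Pow(q, -1)), Mul(-3, Pow(q, -2))) = Add(Mul(-3, Pow(q, -2)), Mul(7, Pow(q, -1))))
Mul(Function('a')(-10), 86) = Mul(Mul(Pow(-10, -2), Add(-3, Mul(7, -10))), 86) = Mul(Mul(Rational(1, 100), Add(-3, -70)), 86) = Mul(Mul(Rational(1, 100), -73), 86) = Mul(Rational(-73, 100), 86) = Rational(-3139, 50)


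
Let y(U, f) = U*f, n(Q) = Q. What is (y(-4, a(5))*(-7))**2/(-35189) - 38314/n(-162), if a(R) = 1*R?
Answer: 96075439/407187 ≈ 235.95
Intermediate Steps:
a(R) = R
(y(-4, a(5))*(-7))**2/(-35189) - 38314/n(-162) = (-4*5*(-7))**2/(-35189) - 38314/(-162) = (-20*(-7))**2*(-1/35189) - 38314*(-1/162) = 140**2*(-1/35189) + 19157/81 = 19600*(-1/35189) + 19157/81 = -2800/5027 + 19157/81 = 96075439/407187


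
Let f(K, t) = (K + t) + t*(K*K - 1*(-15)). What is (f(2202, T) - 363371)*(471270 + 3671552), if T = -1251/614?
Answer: -13024269231187846/307 ≈ -4.2424e+13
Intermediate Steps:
T = -1251/614 (T = -1251*1/614 = -1251/614 ≈ -2.0375)
f(K, t) = K + t + t*(15 + K²) (f(K, t) = (K + t) + t*(K² + 15) = (K + t) + t*(15 + K²) = K + t + t*(15 + K²))
(f(2202, T) - 363371)*(471270 + 3671552) = ((2202 + 16*(-1251/614) - 1251/614*2202²) - 363371)*(471270 + 3671552) = ((2202 - 10008/307 - 1251/614*4848804) - 363371)*4142822 = ((2202 - 10008/307 - 3032926902/307) - 363371)*4142822 = (-3032260896/307 - 363371)*4142822 = -3143815793/307*4142822 = -13024269231187846/307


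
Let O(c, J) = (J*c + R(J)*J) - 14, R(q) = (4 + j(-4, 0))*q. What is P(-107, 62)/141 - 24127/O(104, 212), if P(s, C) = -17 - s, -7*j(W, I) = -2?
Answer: 37138957/70620226 ≈ 0.52590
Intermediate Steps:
j(W, I) = 2/7 (j(W, I) = -1/7*(-2) = 2/7)
R(q) = 30*q/7 (R(q) = (4 + 2/7)*q = 30*q/7)
O(c, J) = -14 + 30*J**2/7 + J*c (O(c, J) = (J*c + (30*J/7)*J) - 14 = (J*c + 30*J**2/7) - 14 = (30*J**2/7 + J*c) - 14 = -14 + 30*J**2/7 + J*c)
P(-107, 62)/141 - 24127/O(104, 212) = (-17 - 1*(-107))/141 - 24127/(-14 + (30/7)*212**2 + 212*104) = (-17 + 107)*(1/141) - 24127/(-14 + (30/7)*44944 + 22048) = 90*(1/141) - 24127/(-14 + 1348320/7 + 22048) = 30/47 - 24127/1502558/7 = 30/47 - 24127*7/1502558 = 30/47 - 168889/1502558 = 37138957/70620226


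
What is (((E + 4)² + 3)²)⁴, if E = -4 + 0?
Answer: 6561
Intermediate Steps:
E = -4
(((E + 4)² + 3)²)⁴ = (((-4 + 4)² + 3)²)⁴ = ((0² + 3)²)⁴ = ((0 + 3)²)⁴ = (3²)⁴ = 9⁴ = 6561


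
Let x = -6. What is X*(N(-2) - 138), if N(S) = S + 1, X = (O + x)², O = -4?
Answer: -13900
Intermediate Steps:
X = 100 (X = (-4 - 6)² = (-10)² = 100)
N(S) = 1 + S
X*(N(-2) - 138) = 100*((1 - 2) - 138) = 100*(-1 - 138) = 100*(-139) = -13900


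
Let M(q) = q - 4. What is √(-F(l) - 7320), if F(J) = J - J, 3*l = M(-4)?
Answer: 2*I*√1830 ≈ 85.557*I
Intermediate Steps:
M(q) = -4 + q
l = -8/3 (l = (-4 - 4)/3 = (⅓)*(-8) = -8/3 ≈ -2.6667)
F(J) = 0
√(-F(l) - 7320) = √(-1*0 - 7320) = √(0 - 7320) = √(-7320) = 2*I*√1830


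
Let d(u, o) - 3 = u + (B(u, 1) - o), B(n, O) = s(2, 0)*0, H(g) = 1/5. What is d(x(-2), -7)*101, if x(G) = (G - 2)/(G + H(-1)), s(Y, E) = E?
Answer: 11110/9 ≈ 1234.4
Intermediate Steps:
H(g) = ⅕
B(n, O) = 0 (B(n, O) = 0*0 = 0)
x(G) = (-2 + G)/(⅕ + G) (x(G) = (G - 2)/(G + ⅕) = (-2 + G)/(⅕ + G))
d(u, o) = 3 + u - o (d(u, o) = 3 + (u + (0 - o)) = 3 + (u - o) = 3 + u - o)
d(x(-2), -7)*101 = (3 + 5*(-2 - 2)/(1 + 5*(-2)) - 1*(-7))*101 = (3 + 5*(-4)/(1 - 10) + 7)*101 = (3 + 5*(-4)/(-9) + 7)*101 = (3 + 5*(-⅑)*(-4) + 7)*101 = (3 + 20/9 + 7)*101 = (110/9)*101 = 11110/9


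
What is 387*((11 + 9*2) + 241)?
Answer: 104490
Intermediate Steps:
387*((11 + 9*2) + 241) = 387*((11 + 18) + 241) = 387*(29 + 241) = 387*270 = 104490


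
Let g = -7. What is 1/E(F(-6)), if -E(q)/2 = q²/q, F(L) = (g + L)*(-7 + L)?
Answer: -1/338 ≈ -0.0029586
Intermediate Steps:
F(L) = (-7 + L)² (F(L) = (-7 + L)*(-7 + L) = (-7 + L)²)
E(q) = -2*q (E(q) = -2*q²/q = -2*q)
1/E(F(-6)) = 1/(-2*(49 + (-6)² - 14*(-6))) = 1/(-2*(49 + 36 + 84)) = 1/(-2*169) = 1/(-338) = -1/338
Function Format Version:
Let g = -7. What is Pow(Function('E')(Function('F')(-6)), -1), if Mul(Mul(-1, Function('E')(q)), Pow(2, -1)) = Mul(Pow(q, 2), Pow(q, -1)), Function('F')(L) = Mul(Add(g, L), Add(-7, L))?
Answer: Rational(-1, 338) ≈ -0.0029586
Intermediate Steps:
Function('F')(L) = Pow(Add(-7, L), 2) (Function('F')(L) = Mul(Add(-7, L), Add(-7, L)) = Pow(Add(-7, L), 2))
Function('E')(q) = Mul(-2, q) (Function('E')(q) = Mul(-2, Mul(Pow(q, 2), Pow(q, -1))) = Mul(-2, q))
Pow(Function('E')(Function('F')(-6)), -1) = Pow(Mul(-2, Add(49, Pow(-6, 2), Mul(-14, -6))), -1) = Pow(Mul(-2, Add(49, 36, 84)), -1) = Pow(Mul(-2, 169), -1) = Pow(-338, -1) = Rational(-1, 338)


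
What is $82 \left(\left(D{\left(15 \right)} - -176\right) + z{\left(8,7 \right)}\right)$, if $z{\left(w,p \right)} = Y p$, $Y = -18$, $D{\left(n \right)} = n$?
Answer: $5330$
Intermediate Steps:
$z{\left(w,p \right)} = - 18 p$
$82 \left(\left(D{\left(15 \right)} - -176\right) + z{\left(8,7 \right)}\right) = 82 \left(\left(15 - -176\right) - 126\right) = 82 \left(\left(15 + 176\right) - 126\right) = 82 \left(191 - 126\right) = 82 \cdot 65 = 5330$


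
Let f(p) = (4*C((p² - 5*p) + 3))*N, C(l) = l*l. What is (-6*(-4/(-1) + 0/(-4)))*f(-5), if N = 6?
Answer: -1617984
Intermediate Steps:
C(l) = l²
f(p) = 24*(3 + p² - 5*p)² (f(p) = (4*((p² - 5*p) + 3)²)*6 = (4*(3 + p² - 5*p)²)*6 = 24*(3 + p² - 5*p)²)
(-6*(-4/(-1) + 0/(-4)))*f(-5) = (-6*(-4/(-1) + 0/(-4)))*(24*(3 + (-5)² - 5*(-5))²) = (-6*(-4*(-1) + 0*(-¼)))*(24*(3 + 25 + 25)²) = (-6*(4 + 0))*(24*53²) = (-6*4)*(24*2809) = -24*67416 = -1617984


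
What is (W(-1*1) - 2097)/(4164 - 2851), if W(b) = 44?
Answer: -2053/1313 ≈ -1.5636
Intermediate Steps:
(W(-1*1) - 2097)/(4164 - 2851) = (44 - 2097)/(4164 - 2851) = -2053/1313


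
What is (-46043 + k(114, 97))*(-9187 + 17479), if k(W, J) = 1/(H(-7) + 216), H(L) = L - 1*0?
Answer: -79793799912/209 ≈ -3.8179e+8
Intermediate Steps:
H(L) = L (H(L) = L + 0 = L)
k(W, J) = 1/209 (k(W, J) = 1/(-7 + 216) = 1/209)
(-46043 + k(114, 97))*(-9187 + 17479) = (-46043 + 1/209)*(-9187 + 17479) = -9622986/209*8292 = -79793799912/209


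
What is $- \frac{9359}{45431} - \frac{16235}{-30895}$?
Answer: $\frac{89685196}{280718149} \approx 0.31948$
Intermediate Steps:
$- \frac{9359}{45431} - \frac{16235}{-30895} = \left(-9359\right) \frac{1}{45431} - - \frac{3247}{6179} = - \frac{9359}{45431} + \frac{3247}{6179} = \frac{89685196}{280718149}$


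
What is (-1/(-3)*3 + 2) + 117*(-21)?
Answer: -2454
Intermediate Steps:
(-1/(-3)*3 + 2) + 117*(-21) = (-1*(-⅓)*3 + 2) - 2457 = ((⅓)*3 + 2) - 2457 = (1 + 2) - 2457 = 3 - 2457 = -2454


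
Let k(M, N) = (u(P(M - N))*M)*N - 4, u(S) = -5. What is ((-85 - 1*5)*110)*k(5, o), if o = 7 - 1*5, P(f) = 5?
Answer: 534600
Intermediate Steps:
o = 2 (o = 7 - 5 = 2)
k(M, N) = -4 - 5*M*N (k(M, N) = (-5*M)*N - 4 = -5*M*N - 4 = -4 - 5*M*N)
((-85 - 1*5)*110)*k(5, o) = ((-85 - 1*5)*110)*(-4 - 5*5*2) = ((-85 - 5)*110)*(-4 - 50) = -90*110*(-54) = -9900*(-54) = 534600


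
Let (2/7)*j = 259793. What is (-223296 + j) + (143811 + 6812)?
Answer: 1673205/2 ≈ 8.3660e+5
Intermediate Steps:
j = 1818551/2 (j = (7/2)*259793 = 1818551/2 ≈ 9.0928e+5)
(-223296 + j) + (143811 + 6812) = (-223296 + 1818551/2) + (143811 + 6812) = 1371959/2 + 150623 = 1673205/2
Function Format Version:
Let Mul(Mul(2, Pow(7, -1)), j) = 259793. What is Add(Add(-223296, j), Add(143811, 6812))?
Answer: Rational(1673205, 2) ≈ 8.3660e+5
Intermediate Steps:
j = Rational(1818551, 2) (j = Mul(Rational(7, 2), 259793) = Rational(1818551, 2) ≈ 9.0928e+5)
Add(Add(-223296, j), Add(143811, 6812)) = Add(Add(-223296, Rational(1818551, 2)), Add(143811, 6812)) = Add(Rational(1371959, 2), 150623) = Rational(1673205, 2)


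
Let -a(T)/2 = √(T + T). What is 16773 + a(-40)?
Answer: 16773 - 8*I*√5 ≈ 16773.0 - 17.889*I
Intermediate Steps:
a(T) = -2*√2*√T (a(T) = -2*√(T + T) = -2*√2*√T)
16773 + a(-40) = 16773 - 2*√2*√(-40) = 16773 - 2*√2*2*I*√10 = 16773 - 8*I*√5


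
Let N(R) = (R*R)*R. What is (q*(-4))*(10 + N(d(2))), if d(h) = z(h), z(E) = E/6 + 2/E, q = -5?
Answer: 6680/27 ≈ 247.41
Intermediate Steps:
z(E) = 2/E + E/6 (z(E) = E*(⅙) + 2/E = E/6 + 2/E = 2/E + E/6)
d(h) = 2/h + h/6
N(R) = R³ (N(R) = R²*R = R³)
(q*(-4))*(10 + N(d(2))) = (-5*(-4))*(10 + (2/2 + (⅙)*2)³) = 20*(10 + (2*(½) + ⅓)³) = 20*(10 + (1 + ⅓)³) = 20*(10 + (4/3)³) = 20*(10 + 64/27) = 20*(334/27) = 6680/27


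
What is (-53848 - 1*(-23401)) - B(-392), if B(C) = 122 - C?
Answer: -30961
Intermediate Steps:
(-53848 - 1*(-23401)) - B(-392) = (-53848 - 1*(-23401)) - (122 - 1*(-392)) = (-53848 + 23401) - (122 + 392) = -30447 - 1*514 = -30447 - 514 = -30961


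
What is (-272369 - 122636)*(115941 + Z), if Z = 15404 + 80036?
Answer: -83496551905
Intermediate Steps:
Z = 95440
(-272369 - 122636)*(115941 + Z) = (-272369 - 122636)*(115941 + 95440) = -395005*211381 = -83496551905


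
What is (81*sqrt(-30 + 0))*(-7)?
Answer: -567*I*sqrt(30) ≈ -3105.6*I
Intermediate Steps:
(81*sqrt(-30 + 0))*(-7) = (81*sqrt(-30))*(-7) = (81*(I*sqrt(30)))*(-7) = (81*I*sqrt(30))*(-7) = -567*I*sqrt(30)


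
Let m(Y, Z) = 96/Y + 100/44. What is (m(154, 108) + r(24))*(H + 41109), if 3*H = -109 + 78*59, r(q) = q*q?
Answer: 73994500/3 ≈ 2.4665e+7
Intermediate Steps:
m(Y, Z) = 25/11 + 96/Y (m(Y, Z) = 96/Y + 100*(1/44) = 96/Y + 25/11 = 25/11 + 96/Y)
r(q) = q²
H = 4493/3 (H = (-109 + 78*59)/3 = (-109 + 4602)/3 = (⅓)*4493 = 4493/3 ≈ 1497.7)
(m(154, 108) + r(24))*(H + 41109) = ((25/11 + 96/154) + 24²)*(4493/3 + 41109) = ((25/11 + 96*(1/154)) + 576)*(127820/3) = ((25/11 + 48/77) + 576)*(127820/3) = (223/77 + 576)*(127820/3) = (44575/77)*(127820/3) = 73994500/3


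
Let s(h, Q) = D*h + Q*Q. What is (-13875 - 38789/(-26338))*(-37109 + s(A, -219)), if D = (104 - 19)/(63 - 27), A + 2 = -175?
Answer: -45751488925849/316056 ≈ -1.4476e+8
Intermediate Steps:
A = -177 (A = -2 - 175 = -177)
D = 85/36 ≈ 2.3611
s(h, Q) = Q² + 85*h/36 (s(h, Q) = 85*h/36 + Q*Q = 85*h/36 + Q² = Q² + 85*h/36)
(-13875 - 38789/(-26338))*(-37109 + s(A, -219)) = (-13875 - 38789/(-26338))*(-37109 + ((-219)² + (85/36)*(-177))) = (-13875 - 38789*(-1/26338))*(-37109 + (47961 - 5015/12)) = (-13875 + 38789/26338)*(-37109 + 570517/12) = -365400961/26338*125209/12 = -45751488925849/316056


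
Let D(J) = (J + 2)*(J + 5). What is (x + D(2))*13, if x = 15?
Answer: 559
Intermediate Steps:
D(J) = (2 + J)*(5 + J)
(x + D(2))*13 = (15 + (10 + 2² + 7*2))*13 = (15 + (10 + 4 + 14))*13 = (15 + 28)*13 = 43*13 = 559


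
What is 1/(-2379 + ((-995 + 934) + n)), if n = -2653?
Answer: -1/5093 ≈ -0.00019635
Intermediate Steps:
1/(-2379 + ((-995 + 934) + n)) = 1/(-2379 + ((-995 + 934) - 2653)) = 1/(-2379 + (-61 - 2653)) = 1/(-2379 - 2714) = 1/(-5093) = -1/5093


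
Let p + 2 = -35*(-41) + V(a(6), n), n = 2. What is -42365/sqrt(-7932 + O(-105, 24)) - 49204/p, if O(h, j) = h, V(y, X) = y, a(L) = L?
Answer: -49204/1439 + 42365*I*sqrt(893)/2679 ≈ -34.193 + 472.56*I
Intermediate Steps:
p = 1439 (p = -2 + (-35*(-41) + 6) = -2 + (1435 + 6) = -2 + 1441 = 1439)
-42365/sqrt(-7932 + O(-105, 24)) - 49204/p = -42365/sqrt(-7932 - 105) - 49204/1439 = -42365*(-I*sqrt(893)/2679) - 49204*1/1439 = -42365*(-I*sqrt(893)/2679) - 49204/1439 = -(-42365)*I*sqrt(893)/2679 - 49204/1439 = 42365*I*sqrt(893)/2679 - 49204/1439 = -49204/1439 + 42365*I*sqrt(893)/2679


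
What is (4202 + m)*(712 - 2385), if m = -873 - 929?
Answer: -4015200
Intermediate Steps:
m = -1802
(4202 + m)*(712 - 2385) = (4202 - 1802)*(712 - 2385) = 2400*(-1673) = -4015200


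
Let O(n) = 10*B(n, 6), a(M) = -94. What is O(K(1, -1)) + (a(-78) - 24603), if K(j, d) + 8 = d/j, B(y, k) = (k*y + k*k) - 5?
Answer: -24927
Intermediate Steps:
B(y, k) = -5 + k**2 + k*y (B(y, k) = (k*y + k**2) - 5 = (k**2 + k*y) - 5 = -5 + k**2 + k*y)
K(j, d) = -8 + d/j
O(n) = 310 + 60*n (O(n) = 10*(-5 + 6**2 + 6*n) = 10*(-5 + 36 + 6*n) = 10*(31 + 6*n) = 310 + 60*n)
O(K(1, -1)) + (a(-78) - 24603) = (310 + 60*(-8 - 1/1)) + (-94 - 24603) = (310 + 60*(-8 - 1*1)) - 24697 = (310 + 60*(-8 - 1)) - 24697 = (310 + 60*(-9)) - 24697 = (310 - 540) - 24697 = -230 - 24697 = -24927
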